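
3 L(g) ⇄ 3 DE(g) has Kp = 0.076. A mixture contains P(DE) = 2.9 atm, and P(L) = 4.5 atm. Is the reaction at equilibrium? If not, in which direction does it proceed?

to the left

Qp = P(DE)³ / P(L)³ = (2.9)³ / (4.5)³ = 0.27
Qp = 0.27 > Kp = 0.076, so the reverse reaction proceeds.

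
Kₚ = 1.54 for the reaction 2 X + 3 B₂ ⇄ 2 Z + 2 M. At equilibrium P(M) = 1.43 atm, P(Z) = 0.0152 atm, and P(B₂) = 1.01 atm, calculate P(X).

At equilibrium, Kₚ = P(Z)²·P(M)² / (P(X)²·P(B₂)³) = 1.54.
(0.0152)²·(1.43)² / ((P(X))²·(1.01)³) = 1.54
P(X)² = 2.98e-4 ⇒ P(X) = 0.0173 atm

P(X) = 0.0173 atm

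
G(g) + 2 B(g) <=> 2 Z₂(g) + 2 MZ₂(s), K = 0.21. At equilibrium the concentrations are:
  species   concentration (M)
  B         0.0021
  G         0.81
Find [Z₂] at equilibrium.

[Z₂] = 8.7e-4 M

(MZ₂ is a pure solid — omitted from K.)
At equilibrium, K = [Z₂]² / ([G]·[B]²) = 0.21.
([Z₂])² / ((0.81)·(0.0021)²) = 0.21
[Z₂]² = 7.50e-7 ⇒ [Z₂] = 8.7e-4 M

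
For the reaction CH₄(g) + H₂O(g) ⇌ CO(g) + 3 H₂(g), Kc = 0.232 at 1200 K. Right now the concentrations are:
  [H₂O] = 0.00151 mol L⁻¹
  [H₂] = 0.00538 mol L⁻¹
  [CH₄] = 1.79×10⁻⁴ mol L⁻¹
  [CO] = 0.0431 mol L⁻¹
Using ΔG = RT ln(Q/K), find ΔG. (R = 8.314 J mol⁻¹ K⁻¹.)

Qc = [CO]·[H₂]³ / ([CH₄]·[H₂O]) = (0.0431)·(0.00538)³ / ((1.79×10⁻⁴)·(0.00151)) = 0.0248
ΔG = RT ln(Qc/Kc) = (8.314 J mol⁻¹ K⁻¹)(1200 K) × ln(0.0248/0.232)
   = (9.977 kJ/mol)(-2.236) = -22.3 kJ/mol
ΔG < 0, so the forward reaction is spontaneous (proceeds forward).

ΔG = -22.3 kJ/mol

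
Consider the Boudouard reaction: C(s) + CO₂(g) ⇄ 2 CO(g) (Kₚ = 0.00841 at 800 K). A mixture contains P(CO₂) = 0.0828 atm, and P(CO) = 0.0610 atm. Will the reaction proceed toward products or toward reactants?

(C is a pure solid — omitted from Qₚ.)
Qₚ = P(CO)² / P(CO₂) = (0.0610)² / (0.0828) = 0.0449
Qₚ = 0.0449 > Kₚ = 0.00841, so the reverse reaction proceeds.

toward reactants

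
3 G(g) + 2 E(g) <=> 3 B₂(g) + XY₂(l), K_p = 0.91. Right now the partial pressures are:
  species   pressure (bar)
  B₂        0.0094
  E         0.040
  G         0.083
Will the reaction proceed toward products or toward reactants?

(XY₂ is a pure liquid — omitted from Q_p.)
Q_p = P(B₂)³ / (P(G)³·P(E)²) = (0.0094)³ / ((0.083)³·(0.040)²) = 0.91
Q_p = 0.91 = K_p, so the system is already at equilibrium.

neither direction; the system is at equilibrium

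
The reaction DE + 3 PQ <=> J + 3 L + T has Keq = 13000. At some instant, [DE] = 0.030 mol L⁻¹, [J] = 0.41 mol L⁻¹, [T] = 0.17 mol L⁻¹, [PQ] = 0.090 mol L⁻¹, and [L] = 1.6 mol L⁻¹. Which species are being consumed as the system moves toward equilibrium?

none (at equilibrium)

Q = [J]·[L]³·[T] / ([DE]·[PQ]³) = (0.41)·(1.6)³·(0.17) / ((0.030)·(0.090)³) = 13000
Q = 13000 = Keq; the system is at equilibrium.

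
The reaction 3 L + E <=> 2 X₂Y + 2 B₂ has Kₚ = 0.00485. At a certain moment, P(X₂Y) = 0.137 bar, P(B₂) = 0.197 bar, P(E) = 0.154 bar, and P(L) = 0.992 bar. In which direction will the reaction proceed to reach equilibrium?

neither direction; the system is at equilibrium

Qₚ = P(X₂Y)²·P(B₂)² / (P(L)³·P(E)) = (0.137)²·(0.197)² / ((0.992)³·(0.154)) = 0.00485
Qₚ = 0.00485 = Kₚ, so the system is already at equilibrium.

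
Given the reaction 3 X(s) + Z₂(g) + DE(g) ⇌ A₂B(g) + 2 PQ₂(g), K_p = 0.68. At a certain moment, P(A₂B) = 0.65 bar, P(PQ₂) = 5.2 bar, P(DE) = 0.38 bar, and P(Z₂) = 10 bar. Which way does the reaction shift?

reverse (toward reactants)

(X is a pure solid — omitted from Q_p.)
Q_p = P(A₂B)·P(PQ₂)² / (P(Z₂)·P(DE)) = (0.65)·(5.2)² / ((10)·(0.38)) = 4.6
Q_p = 4.6 > K_p = 0.68, so the reverse reaction proceeds.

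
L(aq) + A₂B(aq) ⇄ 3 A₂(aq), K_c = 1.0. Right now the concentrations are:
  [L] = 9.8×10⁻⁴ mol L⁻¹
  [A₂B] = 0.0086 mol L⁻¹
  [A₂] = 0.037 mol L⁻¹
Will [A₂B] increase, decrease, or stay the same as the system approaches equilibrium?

increase

Q_c = [A₂]³ / ([L]·[A₂B]) = (0.037)³ / ((9.8×10⁻⁴)·(0.0086)) = 6.0
Q_c = 6.0 > K_c = 1.0: net reverse reaction.
A₂B is a reactant, so it increases.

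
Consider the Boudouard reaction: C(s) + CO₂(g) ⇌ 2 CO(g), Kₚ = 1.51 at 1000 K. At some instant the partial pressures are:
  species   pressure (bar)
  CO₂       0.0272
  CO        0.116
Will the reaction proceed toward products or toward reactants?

(C is a pure solid — omitted from Qₚ.)
Qₚ = P(CO)² / P(CO₂) = (0.116)² / (0.0272) = 0.495
Qₚ = 0.495 < Kₚ = 1.51, so the forward reaction proceeds.

to the right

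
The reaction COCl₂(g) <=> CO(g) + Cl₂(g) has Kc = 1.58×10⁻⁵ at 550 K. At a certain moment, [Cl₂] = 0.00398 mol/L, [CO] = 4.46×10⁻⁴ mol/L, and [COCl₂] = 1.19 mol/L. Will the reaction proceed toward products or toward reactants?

Qc = [CO]·[Cl₂] / [COCl₂] = (4.46×10⁻⁴)·(0.00398) / (1.19) = 1.49×10⁻⁶
Qc = 1.49×10⁻⁶ < Kc = 1.58×10⁻⁵, so the forward reaction proceeds.

in the forward direction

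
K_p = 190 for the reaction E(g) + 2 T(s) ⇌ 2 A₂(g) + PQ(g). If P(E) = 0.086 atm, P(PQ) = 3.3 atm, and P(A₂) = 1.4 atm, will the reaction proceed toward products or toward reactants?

to the right

(T is a pure solid — omitted from Q_p.)
Q_p = P(A₂)²·P(PQ) / P(E) = (1.4)²·(3.3) / (0.086) = 75
Q_p = 75 < K_p = 190, so the forward reaction proceeds.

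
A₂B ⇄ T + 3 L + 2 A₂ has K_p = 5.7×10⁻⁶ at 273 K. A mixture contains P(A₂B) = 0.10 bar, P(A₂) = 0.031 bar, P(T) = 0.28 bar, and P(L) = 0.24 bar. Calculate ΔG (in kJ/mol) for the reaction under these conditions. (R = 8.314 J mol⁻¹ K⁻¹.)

Q_p = P(T)·P(L)³·P(A₂)² / P(A₂B) = (0.28)·(0.24)³·(0.031)² / (0.10) = 3.72×10⁻⁵
ΔG = RT ln(Q_p/K_p) = (8.314 J mol⁻¹ K⁻¹)(273 K) × ln(3.72×10⁻⁵/5.7×10⁻⁶)
   = (2.270 kJ/mol)(1.876) = 4.26 kJ/mol
ΔG > 0, so the forward reaction is non-spontaneous (proceeds in reverse).

ΔG = 4.26 kJ/mol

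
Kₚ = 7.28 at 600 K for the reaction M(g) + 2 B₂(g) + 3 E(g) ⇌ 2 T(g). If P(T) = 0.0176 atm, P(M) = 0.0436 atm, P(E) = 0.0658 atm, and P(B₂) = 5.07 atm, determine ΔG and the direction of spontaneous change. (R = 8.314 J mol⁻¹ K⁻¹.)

Qₚ = P(T)² / (P(M)·P(B₂)²·P(E)³) = (0.0176)² / ((0.0436)·(5.07)²·(0.0658)³) = 0.970
ΔG = RT ln(Qₚ/Kₚ) = (8.314 J mol⁻¹ K⁻¹)(600 K) × ln(0.970/7.28)
   = (4.988 kJ/mol)(-2.016) = -10.1 kJ/mol
ΔG < 0, so the forward reaction is spontaneous (proceeds forward).

ΔG = -10.1 kJ/mol; the forward reaction is spontaneous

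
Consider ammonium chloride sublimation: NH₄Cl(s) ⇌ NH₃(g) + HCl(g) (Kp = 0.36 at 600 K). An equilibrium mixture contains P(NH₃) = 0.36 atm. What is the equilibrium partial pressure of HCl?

(NH₄Cl is a pure solid — omitted from Kp.)
At equilibrium, Kp = P(NH₃)·P(HCl) = 0.36.
(0.36)·(P(HCl)) = 0.36
P(HCl) = 1.00 = 1.0 atm

P(HCl) = 1.0 atm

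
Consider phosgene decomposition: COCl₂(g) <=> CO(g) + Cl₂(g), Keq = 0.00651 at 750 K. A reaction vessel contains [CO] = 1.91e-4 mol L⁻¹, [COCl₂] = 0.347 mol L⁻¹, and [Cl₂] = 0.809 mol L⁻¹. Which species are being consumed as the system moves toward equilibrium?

COCl₂ (reactants)

Q = [CO]·[Cl₂] / [COCl₂] = (1.91e-4)·(0.809) / (0.347) = 4.45e-4
Q = 4.45e-4 < Keq = 0.00651: net forward reaction.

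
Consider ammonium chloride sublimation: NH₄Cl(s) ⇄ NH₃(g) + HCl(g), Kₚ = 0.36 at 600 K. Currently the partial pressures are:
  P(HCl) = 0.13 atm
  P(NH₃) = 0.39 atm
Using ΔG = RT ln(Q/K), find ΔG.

(NH₄Cl is a pure solid — omitted from Qₚ.)
Qₚ = P(NH₃)·P(HCl) = (0.39)·(0.13) = 0.0507
ΔG = RT ln(Qₚ/Kₚ) = (8.314 J mol⁻¹ K⁻¹)(600 K) × ln(0.0507/0.36)
   = (4.988 kJ/mol)(-1.960) = -9.78 kJ/mol
ΔG < 0, so the forward reaction is spontaneous (proceeds forward).

ΔG = -9.78 kJ/mol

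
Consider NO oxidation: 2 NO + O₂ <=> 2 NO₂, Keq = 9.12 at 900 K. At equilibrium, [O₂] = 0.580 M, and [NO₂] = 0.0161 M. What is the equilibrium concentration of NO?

[NO] = 0.00700 M

At equilibrium, Keq = [NO₂]² / ([NO]²·[O₂]) = 9.12.
(0.0161)² / (([NO])²·(0.580)) = 9.12
[NO]² = 4.90e-5 ⇒ [NO] = 0.00700 M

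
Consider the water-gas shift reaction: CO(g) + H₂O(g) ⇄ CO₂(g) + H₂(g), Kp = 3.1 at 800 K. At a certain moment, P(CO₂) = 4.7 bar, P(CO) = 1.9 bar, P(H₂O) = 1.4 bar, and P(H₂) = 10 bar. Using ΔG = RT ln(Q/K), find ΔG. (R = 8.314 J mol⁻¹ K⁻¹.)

ΔG = 11.6 kJ/mol

Qp = P(CO₂)·P(H₂) / (P(CO)·P(H₂O)) = (4.7)·(10) / ((1.9)·(1.4)) = 17.7
ΔG = RT ln(Qp/Kp) = (8.314 J mol⁻¹ K⁻¹)(800 K) × ln(17.7/3.1)
   = (6.651 kJ/mol)(1.742) = 11.6 kJ/mol
ΔG > 0, so the forward reaction is non-spontaneous (proceeds in reverse).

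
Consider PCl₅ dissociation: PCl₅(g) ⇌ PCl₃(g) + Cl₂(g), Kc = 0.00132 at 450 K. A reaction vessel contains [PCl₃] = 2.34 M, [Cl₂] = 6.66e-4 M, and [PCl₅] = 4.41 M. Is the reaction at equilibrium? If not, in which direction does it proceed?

forward (toward products)

Qc = [PCl₃]·[Cl₂] / [PCl₅] = (2.34)·(6.66e-4) / (4.41) = 3.53e-4
Qc = 3.53e-4 < Kc = 0.00132, so the forward reaction proceeds.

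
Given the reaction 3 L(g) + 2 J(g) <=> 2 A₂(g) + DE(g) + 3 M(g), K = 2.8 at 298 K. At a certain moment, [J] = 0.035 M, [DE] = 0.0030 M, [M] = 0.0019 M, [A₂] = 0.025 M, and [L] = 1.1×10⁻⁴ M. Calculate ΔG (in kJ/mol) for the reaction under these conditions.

Q = [A₂]²·[DE]·[M]³ / ([L]³·[J]²) = (0.025)²·(0.0030)·(0.0019)³ / ((1.1×10⁻⁴)³·(0.035)²) = 7.89
ΔG = RT ln(Q/K) = (8.314 J mol⁻¹ K⁻¹)(298 K) × ln(7.89/2.8)
   = (2.478 kJ/mol)(1.036) = 2.57 kJ/mol
ΔG > 0, so the forward reaction is non-spontaneous (proceeds in reverse).

ΔG = 2.57 kJ/mol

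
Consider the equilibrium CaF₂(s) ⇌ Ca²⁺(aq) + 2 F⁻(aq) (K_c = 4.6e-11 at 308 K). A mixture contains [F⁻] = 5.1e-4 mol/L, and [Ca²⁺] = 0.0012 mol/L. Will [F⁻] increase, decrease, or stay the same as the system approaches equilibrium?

(CaF₂ is a pure solid — omitted from Q_c.)
Q_c = [Ca²⁺]·[F⁻]² = (0.0012)·(5.1e-4)² = 3.1e-10
Q_c = 3.1e-10 > K_c = 4.6e-11: net reverse reaction.
F⁻ is a product, so it decreases.

decrease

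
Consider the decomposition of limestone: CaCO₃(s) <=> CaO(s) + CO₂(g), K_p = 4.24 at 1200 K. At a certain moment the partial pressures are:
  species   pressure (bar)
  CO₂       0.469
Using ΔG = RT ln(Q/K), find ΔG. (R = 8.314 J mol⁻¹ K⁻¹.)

ΔG = -22.0 kJ/mol

(CaCO₃, CaO are pure solids — omitted from Q_p.)
Q_p = P(CO₂) = 0.469
ΔG = RT ln(Q_p/K_p) = (8.314 J mol⁻¹ K⁻¹)(1200 K) × ln(0.469/4.24)
   = (9.977 kJ/mol)(-2.202) = -22.0 kJ/mol
ΔG < 0, so the forward reaction is spontaneous (proceeds forward).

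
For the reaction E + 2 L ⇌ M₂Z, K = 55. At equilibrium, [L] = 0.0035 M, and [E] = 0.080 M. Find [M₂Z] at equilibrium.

At equilibrium, K = [M₂Z] / ([E]·[L]²) = 55.
([M₂Z]) / ((0.080)·(0.0035)²) = 55
[M₂Z] = 5.39e-5 = 5.4e-5 M

[M₂Z] = 5.4e-5 M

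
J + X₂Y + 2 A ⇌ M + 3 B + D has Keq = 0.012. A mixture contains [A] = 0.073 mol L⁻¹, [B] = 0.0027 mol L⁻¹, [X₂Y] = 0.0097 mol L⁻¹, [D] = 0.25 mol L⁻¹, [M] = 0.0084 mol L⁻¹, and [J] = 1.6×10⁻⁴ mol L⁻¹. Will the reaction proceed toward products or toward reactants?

in the forward direction

Q = [M]·[B]³·[D] / ([J]·[X₂Y]·[A]²) = (0.0084)·(0.0027)³·(0.25) / ((1.6×10⁻⁴)·(0.0097)·(0.073)²) = 0.0050
Q = 0.0050 < Keq = 0.012, so the forward reaction proceeds.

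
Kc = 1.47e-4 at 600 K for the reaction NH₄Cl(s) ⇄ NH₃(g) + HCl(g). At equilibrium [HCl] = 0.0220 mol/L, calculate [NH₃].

[NH₃] = 0.00668 mol/L

(NH₄Cl is a pure solid — omitted from Kc.)
At equilibrium, Kc = [NH₃]·[HCl] = 1.47e-4.
([NH₃])·(0.0220) = 1.47e-4
[NH₃] = 0.00668 mol/L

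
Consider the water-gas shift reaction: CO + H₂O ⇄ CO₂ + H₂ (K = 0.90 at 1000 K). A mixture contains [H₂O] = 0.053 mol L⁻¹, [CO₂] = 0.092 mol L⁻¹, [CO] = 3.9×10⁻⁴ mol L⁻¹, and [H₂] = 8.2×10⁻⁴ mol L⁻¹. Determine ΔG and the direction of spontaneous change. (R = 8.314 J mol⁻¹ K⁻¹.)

ΔG = 11.6 kJ/mol; the forward reaction is non-spontaneous

Q = [CO₂]·[H₂] / ([CO]·[H₂O]) = (0.092)·(8.2×10⁻⁴) / ((3.9×10⁻⁴)·(0.053)) = 3.65
ΔG = RT ln(Q/K) = (8.314 J mol⁻¹ K⁻¹)(1000 K) × ln(3.65/0.90)
   = (8.314 kJ/mol)(1.400) = 11.6 kJ/mol
ΔG > 0, so the forward reaction is non-spontaneous (proceeds in reverse).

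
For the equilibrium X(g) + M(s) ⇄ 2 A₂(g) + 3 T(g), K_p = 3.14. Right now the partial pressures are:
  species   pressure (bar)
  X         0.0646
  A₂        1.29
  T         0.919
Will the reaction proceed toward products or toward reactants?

reverse (toward reactants)

(M is a pure solid — omitted from Q_p.)
Q_p = P(A₂)²·P(T)³ / P(X) = (1.29)²·(0.919)³ / (0.0646) = 20.0
Q_p = 20.0 > K_p = 3.14, so the reverse reaction proceeds.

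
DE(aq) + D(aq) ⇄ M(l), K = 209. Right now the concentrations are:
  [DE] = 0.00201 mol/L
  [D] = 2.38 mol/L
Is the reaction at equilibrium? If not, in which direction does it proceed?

(M is a pure liquid — omitted from Q.)
Q = 1 / ([DE]·[D]) = 1 / ((0.00201)·(2.38)) = 209
Q = 209 = K, so the system is already at equilibrium.

at equilibrium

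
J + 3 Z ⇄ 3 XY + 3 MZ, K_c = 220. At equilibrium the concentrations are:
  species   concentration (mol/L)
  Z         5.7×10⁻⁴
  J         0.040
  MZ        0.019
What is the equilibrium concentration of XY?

[XY] = 0.062 mol/L

At equilibrium, K_c = [XY]³·[MZ]³ / ([J]·[Z]³) = 220.
([XY])³·(0.019)³ / ((0.040)·(5.7×10⁻⁴)³) = 220
[XY]³ = 2.38×10⁻⁴ ⇒ [XY] = 0.062 mol/L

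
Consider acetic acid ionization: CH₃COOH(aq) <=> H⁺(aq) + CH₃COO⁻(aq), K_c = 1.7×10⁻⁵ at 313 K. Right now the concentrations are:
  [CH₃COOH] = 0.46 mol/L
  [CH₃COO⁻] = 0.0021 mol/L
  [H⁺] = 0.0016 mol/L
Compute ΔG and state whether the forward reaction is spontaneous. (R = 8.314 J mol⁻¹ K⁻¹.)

Q_c = [H⁺]·[CH₃COO⁻] / [CH₃COOH] = (0.0016)·(0.0021) / (0.46) = 7.30×10⁻⁶
ΔG = RT ln(Q_c/K_c) = (8.314 J mol⁻¹ K⁻¹)(313 K) × ln(7.30×10⁻⁶/1.7×10⁻⁵)
   = (2.602 kJ/mol)(-0.8453) = -2.20 kJ/mol
ΔG < 0, so the forward reaction is spontaneous (proceeds forward).

ΔG = -2.20 kJ/mol; the forward reaction is spontaneous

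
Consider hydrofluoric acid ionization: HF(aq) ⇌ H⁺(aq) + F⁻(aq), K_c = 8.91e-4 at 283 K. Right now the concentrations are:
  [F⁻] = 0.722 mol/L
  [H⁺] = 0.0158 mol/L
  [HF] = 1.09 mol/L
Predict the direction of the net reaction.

Q_c = [H⁺]·[F⁻] / [HF] = (0.0158)·(0.722) / (1.09) = 0.0105
Q_c = 0.0105 > K_c = 8.91e-4, so the reverse reaction proceeds.

toward reactants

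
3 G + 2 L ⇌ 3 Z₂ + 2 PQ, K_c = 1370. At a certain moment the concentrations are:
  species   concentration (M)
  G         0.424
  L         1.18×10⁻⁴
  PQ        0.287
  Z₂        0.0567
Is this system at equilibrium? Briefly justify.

no; Q > K, reaction proceeds in reverse

Q_c = [Z₂]³·[PQ]² / ([G]³·[L]²) = (0.0567)³·(0.287)² / ((0.424)³·(1.18×10⁻⁴)²) = 14100
Q_c = 14100 > K_c = 1370: net reverse reaction.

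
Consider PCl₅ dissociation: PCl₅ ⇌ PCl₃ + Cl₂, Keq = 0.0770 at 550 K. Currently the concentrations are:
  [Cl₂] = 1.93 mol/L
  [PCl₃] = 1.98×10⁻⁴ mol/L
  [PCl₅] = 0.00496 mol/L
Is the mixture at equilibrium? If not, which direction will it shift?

Q = [PCl₃]·[Cl₂] / [PCl₅] = (1.98×10⁻⁴)·(1.93) / (0.00496) = 0.0770
Q = 0.0770 = Keq; the system is at equilibrium.

yes, at equilibrium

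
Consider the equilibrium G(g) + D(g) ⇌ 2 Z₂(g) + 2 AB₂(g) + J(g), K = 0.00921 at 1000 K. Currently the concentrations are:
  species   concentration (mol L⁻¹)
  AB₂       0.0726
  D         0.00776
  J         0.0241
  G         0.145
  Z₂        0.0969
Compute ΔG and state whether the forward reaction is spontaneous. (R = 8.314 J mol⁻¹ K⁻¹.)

Q = [Z₂]²·[AB₂]²·[J] / ([G]·[D]) = (0.0969)²·(0.0726)²·(0.0241) / ((0.145)·(0.00776)) = 0.00106
ΔG = RT ln(Q/K) = (8.314 J mol⁻¹ K⁻¹)(1000 K) × ln(0.00106/0.00921)
   = (8.314 kJ/mol)(-2.162) = -18.0 kJ/mol
ΔG < 0, so the forward reaction is spontaneous (proceeds forward).

ΔG = -18.0 kJ/mol; the forward reaction is spontaneous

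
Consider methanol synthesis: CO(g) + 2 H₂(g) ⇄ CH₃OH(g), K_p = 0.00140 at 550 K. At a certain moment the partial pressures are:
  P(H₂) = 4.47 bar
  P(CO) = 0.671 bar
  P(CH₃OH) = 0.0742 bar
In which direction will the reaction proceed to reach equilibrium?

in the reverse direction

Q_p = P(CH₃OH) / (P(CO)·P(H₂)²) = (0.0742) / ((0.671)·(4.47)²) = 0.00553
Q_p = 0.00553 > K_p = 0.00140, so the reverse reaction proceeds.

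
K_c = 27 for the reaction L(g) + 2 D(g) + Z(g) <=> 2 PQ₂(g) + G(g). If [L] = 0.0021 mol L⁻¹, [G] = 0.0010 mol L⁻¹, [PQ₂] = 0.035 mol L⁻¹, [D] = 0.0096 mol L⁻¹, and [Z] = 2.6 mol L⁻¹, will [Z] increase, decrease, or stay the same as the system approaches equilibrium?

decrease

Q_c = [PQ₂]²·[G] / ([L]·[D]²·[Z]) = (0.035)²·(0.0010) / ((0.0021)·(0.0096)²·(2.6)) = 2.4
Q_c = 2.4 < K_c = 27: net forward reaction.
Z is a reactant, so it decreases.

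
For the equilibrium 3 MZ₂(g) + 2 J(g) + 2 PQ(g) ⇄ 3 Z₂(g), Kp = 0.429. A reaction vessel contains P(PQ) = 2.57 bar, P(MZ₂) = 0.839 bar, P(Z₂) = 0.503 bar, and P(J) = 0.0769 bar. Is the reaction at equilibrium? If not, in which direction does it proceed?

reverse (toward reactants)

Qp = P(Z₂)³ / (P(MZ₂)³·P(J)²·P(PQ)²) = (0.503)³ / ((0.839)³·(0.0769)²·(2.57)²) = 5.52
Qp = 5.52 > Kp = 0.429, so the reverse reaction proceeds.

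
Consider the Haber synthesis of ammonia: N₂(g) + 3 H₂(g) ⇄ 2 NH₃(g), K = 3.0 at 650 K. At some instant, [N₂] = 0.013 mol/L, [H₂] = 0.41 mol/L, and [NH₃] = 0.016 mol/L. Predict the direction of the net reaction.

forward (toward products)

Q = [NH₃]² / ([N₂]·[H₂]³) = (0.016)² / ((0.013)·(0.41)³) = 0.29
Q = 0.29 < K = 3.0, so the forward reaction proceeds.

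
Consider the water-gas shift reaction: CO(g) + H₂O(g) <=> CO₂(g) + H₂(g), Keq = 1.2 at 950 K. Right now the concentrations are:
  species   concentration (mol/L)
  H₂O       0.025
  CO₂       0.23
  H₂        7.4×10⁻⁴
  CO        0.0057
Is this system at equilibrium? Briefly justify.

Q = [CO₂]·[H₂] / ([CO]·[H₂O]) = (0.23)·(7.4×10⁻⁴) / ((0.0057)·(0.025)) = 1.2
Q = 1.2 = Keq; the system is at equilibrium.

yes, at equilibrium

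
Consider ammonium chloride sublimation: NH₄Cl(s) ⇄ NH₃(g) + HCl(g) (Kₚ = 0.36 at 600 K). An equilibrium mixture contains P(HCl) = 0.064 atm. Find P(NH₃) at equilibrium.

(NH₄Cl is a pure solid — omitted from Kₚ.)
At equilibrium, Kₚ = P(NH₃)·P(HCl) = 0.36.
(P(NH₃))·(0.064) = 0.36
P(NH₃) = 5.63 = 5.6 atm

P(NH₃) = 5.6 atm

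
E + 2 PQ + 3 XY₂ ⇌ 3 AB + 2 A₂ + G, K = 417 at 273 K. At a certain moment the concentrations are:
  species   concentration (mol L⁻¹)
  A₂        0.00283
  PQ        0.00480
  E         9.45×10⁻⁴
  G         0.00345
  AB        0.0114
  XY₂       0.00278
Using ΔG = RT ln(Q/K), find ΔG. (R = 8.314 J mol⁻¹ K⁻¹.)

ΔG = -3.54 kJ/mol

Q = [AB]³·[A₂]²·[G] / ([E]·[PQ]²·[XY₂]³) = (0.0114)³·(0.00283)²·(0.00345) / ((9.45×10⁻⁴)·(0.00480)²·(0.00278)³) = 87.5
ΔG = RT ln(Q/K) = (8.314 J mol⁻¹ K⁻¹)(273 K) × ln(87.5/417)
   = (2.270 kJ/mol)(-1.561) = -3.54 kJ/mol
ΔG < 0, so the forward reaction is spontaneous (proceeds forward).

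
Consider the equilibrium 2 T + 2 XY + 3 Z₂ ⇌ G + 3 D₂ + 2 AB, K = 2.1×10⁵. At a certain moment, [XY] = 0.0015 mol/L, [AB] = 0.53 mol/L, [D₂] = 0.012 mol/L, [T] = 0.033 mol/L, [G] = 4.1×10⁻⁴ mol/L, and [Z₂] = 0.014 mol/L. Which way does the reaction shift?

forward (toward products)

Q = [G]·[D₂]³·[AB]² / ([T]²·[XY]²·[Z₂]³) = (4.1×10⁻⁴)·(0.012)³·(0.53)² / ((0.033)²·(0.0015)²·(0.014)³) = 30000
Q = 30000 < K = 2.1×10⁵, so the forward reaction proceeds.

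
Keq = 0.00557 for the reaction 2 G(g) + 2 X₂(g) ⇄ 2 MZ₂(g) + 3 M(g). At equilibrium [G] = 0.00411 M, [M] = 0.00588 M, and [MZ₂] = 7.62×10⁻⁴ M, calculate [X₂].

At equilibrium, Keq = [MZ₂]²·[M]³ / ([G]²·[X₂]²) = 0.00557.
(7.62×10⁻⁴)²·(0.00588)³ / ((0.00411)²·([X₂])²) = 0.00557
[X₂]² = 1.25×10⁻⁶ ⇒ [X₂] = 0.00112 M

[X₂] = 0.00112 M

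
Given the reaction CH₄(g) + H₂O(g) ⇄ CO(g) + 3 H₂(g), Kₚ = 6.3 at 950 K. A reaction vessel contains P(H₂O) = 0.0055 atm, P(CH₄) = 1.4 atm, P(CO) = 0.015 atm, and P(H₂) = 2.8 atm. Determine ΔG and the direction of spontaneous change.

Qₚ = P(CO)·P(H₂)³ / (P(CH₄)·P(H₂O)) = (0.015)·(2.8)³ / ((1.4)·(0.0055)) = 42.8
ΔG = RT ln(Qₚ/Kₚ) = (8.314 J mol⁻¹ K⁻¹)(950 K) × ln(42.8/6.3)
   = (7.898 kJ/mol)(1.916) = 15.1 kJ/mol
ΔG > 0, so the forward reaction is non-spontaneous (proceeds in reverse).

ΔG = 15.1 kJ/mol; the forward reaction is non-spontaneous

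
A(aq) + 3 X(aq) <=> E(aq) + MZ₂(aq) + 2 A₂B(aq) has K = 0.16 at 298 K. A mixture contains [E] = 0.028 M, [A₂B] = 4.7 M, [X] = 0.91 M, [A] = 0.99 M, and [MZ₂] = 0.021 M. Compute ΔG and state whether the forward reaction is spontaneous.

Q = [E]·[MZ₂]·[A₂B]² / ([A]·[X]³) = (0.028)·(0.021)·(4.7)² / ((0.99)·(0.91)³) = 0.0174
ΔG = RT ln(Q/K) = (8.314 J mol⁻¹ K⁻¹)(298 K) × ln(0.0174/0.16)
   = (2.478 kJ/mol)(-2.219) = -5.50 kJ/mol
ΔG < 0, so the forward reaction is spontaneous (proceeds forward).

ΔG = -5.50 kJ/mol; the forward reaction is spontaneous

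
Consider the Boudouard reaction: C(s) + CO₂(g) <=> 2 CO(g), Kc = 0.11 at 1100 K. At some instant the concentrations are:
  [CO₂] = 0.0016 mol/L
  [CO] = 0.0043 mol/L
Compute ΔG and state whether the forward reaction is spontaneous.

ΔG = -20.6 kJ/mol; the forward reaction is spontaneous

(C is a pure solid — omitted from Qc.)
Qc = [CO]² / [CO₂] = (0.0043)² / (0.0016) = 0.0116
ΔG = RT ln(Qc/Kc) = (8.314 J mol⁻¹ K⁻¹)(1100 K) × ln(0.0116/0.11)
   = (9.145 kJ/mol)(-2.249) = -20.6 kJ/mol
ΔG < 0, so the forward reaction is spontaneous (proceeds forward).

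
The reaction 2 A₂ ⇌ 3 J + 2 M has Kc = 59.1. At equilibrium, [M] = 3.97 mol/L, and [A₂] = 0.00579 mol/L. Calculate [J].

[J] = 0.0501 mol/L

At equilibrium, Kc = [J]³·[M]² / [A₂]² = 59.1.
([J])³·(3.97)² / (0.00579)² = 59.1
[J]³ = 1.26e-4 ⇒ [J] = 0.0501 mol/L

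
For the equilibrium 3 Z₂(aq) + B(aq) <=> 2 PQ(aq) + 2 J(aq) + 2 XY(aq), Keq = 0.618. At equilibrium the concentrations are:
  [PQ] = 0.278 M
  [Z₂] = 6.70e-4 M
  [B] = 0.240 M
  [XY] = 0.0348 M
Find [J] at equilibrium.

At equilibrium, Keq = [PQ]²·[J]²·[XY]² / ([Z₂]³·[B]) = 0.618.
(0.278)²·([J])²·(0.0348)² / ((6.70e-4)³·(0.240)) = 0.618
[J]² = 4.77e-7 ⇒ [J] = 6.90e-4 M

[J] = 6.90e-4 M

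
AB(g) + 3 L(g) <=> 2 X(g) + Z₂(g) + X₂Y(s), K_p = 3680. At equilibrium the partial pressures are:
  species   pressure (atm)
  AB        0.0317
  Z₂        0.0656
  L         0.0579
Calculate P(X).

P(X) = 0.588 atm

(X₂Y is a pure solid — omitted from K_p.)
At equilibrium, K_p = P(X)²·P(Z₂) / (P(AB)·P(L)³) = 3680.
(P(X))²·(0.0656) / ((0.0317)·(0.0579)³) = 3680
P(X)² = 0.345 ⇒ P(X) = 0.588 atm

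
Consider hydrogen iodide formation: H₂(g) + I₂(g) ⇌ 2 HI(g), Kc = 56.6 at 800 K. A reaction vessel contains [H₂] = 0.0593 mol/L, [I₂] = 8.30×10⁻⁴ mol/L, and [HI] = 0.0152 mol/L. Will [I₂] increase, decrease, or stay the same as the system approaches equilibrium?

decrease

Qc = [HI]² / ([H₂]·[I₂]) = (0.0152)² / ((0.0593)·(8.30×10⁻⁴)) = 4.69
Qc = 4.69 < Kc = 56.6: net forward reaction.
I₂ is a reactant, so it decreases.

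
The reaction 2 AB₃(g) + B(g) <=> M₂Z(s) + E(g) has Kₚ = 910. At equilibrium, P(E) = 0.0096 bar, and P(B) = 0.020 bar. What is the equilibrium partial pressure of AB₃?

P(AB₃) = 0.023 bar

(M₂Z is a pure solid — omitted from Kₚ.)
At equilibrium, Kₚ = P(E) / (P(AB₃)²·P(B)) = 910.
(0.0096) / ((P(AB₃))²·(0.020)) = 910
P(AB₃)² = 5.27e-4 ⇒ P(AB₃) = 0.023 bar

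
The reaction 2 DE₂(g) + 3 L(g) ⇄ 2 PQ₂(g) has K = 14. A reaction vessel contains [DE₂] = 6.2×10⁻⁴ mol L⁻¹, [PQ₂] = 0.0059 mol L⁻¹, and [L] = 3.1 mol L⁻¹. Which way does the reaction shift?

toward products

Q = [PQ₂]² / ([DE₂]²·[L]³) = (0.0059)² / ((6.2×10⁻⁴)²·(3.1)³) = 3.0
Q = 3.0 < K = 14, so the forward reaction proceeds.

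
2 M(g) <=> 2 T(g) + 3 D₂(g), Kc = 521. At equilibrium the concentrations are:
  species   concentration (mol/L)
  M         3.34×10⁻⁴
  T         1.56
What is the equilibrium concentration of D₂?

At equilibrium, Kc = [T]²·[D₂]³ / [M]² = 521.
(1.56)²·([D₂])³ / (3.34×10⁻⁴)² = 521
[D₂]³ = 2.39×10⁻⁵ ⇒ [D₂] = 0.0288 mol/L

[D₂] = 0.0288 mol/L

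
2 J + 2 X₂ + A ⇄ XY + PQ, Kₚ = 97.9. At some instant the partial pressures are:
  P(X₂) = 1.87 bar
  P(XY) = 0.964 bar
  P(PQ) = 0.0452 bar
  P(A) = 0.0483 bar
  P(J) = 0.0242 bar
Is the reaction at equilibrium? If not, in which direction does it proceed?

Qₚ = P(XY)·P(PQ) / (P(J)²·P(X₂)²·P(A)) = (0.964)·(0.0452) / ((0.0242)²·(1.87)²·(0.0483)) = 441
Qₚ = 441 > Kₚ = 97.9, so the reverse reaction proceeds.

to the left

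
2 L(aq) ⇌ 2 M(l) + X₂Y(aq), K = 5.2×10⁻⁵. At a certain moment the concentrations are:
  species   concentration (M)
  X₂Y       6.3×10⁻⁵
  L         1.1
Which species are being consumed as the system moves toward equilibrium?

none (at equilibrium)

(M is a pure liquid — omitted from Q.)
Q = [X₂Y] / [L]² = (6.3×10⁻⁵) / (1.1)² = 5.2×10⁻⁵
Q = 5.2×10⁻⁵ = K; the system is at equilibrium.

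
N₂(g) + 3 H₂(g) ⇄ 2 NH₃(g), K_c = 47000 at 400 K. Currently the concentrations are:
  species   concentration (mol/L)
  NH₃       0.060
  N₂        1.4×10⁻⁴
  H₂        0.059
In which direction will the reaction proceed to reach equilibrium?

reverse (toward reactants)

Q_c = [NH₃]² / ([N₂]·[H₂]³) = (0.060)² / ((1.4×10⁻⁴)·(0.059)³) = 1.3×10⁵
Q_c = 1.3×10⁵ > K_c = 47000, so the reverse reaction proceeds.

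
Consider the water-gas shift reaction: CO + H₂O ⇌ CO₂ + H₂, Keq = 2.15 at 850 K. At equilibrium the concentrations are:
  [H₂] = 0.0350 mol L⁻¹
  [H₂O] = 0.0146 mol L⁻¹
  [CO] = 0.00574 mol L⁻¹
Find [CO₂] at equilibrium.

At equilibrium, Keq = [CO₂]·[H₂] / ([CO]·[H₂O]) = 2.15.
([CO₂])·(0.0350) / ((0.00574)·(0.0146)) = 2.15
[CO₂] = 0.00515 mol L⁻¹

[CO₂] = 0.00515 mol L⁻¹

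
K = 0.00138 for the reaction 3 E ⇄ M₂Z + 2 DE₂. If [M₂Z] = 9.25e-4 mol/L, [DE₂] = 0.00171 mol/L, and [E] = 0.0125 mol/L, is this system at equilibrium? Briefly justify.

Q = [M₂Z]·[DE₂]² / [E]³ = (9.25e-4)·(0.00171)² / (0.0125)³ = 0.00138
Q = 0.00138 = K; the system is at equilibrium.

yes, at equilibrium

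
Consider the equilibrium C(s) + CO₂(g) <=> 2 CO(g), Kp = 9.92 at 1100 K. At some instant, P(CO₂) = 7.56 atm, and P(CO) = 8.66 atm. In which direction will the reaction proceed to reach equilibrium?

no net change (already at equilibrium)

(C is a pure solid — omitted from Qp.)
Qp = P(CO)² / P(CO₂) = (8.66)² / (7.56) = 9.92
Qp = 9.92 = Kp, so the system is already at equilibrium.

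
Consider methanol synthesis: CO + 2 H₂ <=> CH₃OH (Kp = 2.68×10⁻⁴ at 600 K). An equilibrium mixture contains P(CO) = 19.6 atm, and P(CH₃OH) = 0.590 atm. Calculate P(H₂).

P(H₂) = 10.6 atm

At equilibrium, Kp = P(CH₃OH) / (P(CO)·P(H₂)²) = 2.68×10⁻⁴.
(0.590) / ((19.6)·(P(H₂))²) = 2.68×10⁻⁴
P(H₂)² = 112 ⇒ P(H₂) = 10.6 atm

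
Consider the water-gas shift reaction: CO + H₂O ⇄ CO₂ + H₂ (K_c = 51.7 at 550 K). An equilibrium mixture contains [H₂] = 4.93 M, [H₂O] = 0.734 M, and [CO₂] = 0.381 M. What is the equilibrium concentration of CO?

At equilibrium, K_c = [CO₂]·[H₂] / ([CO]·[H₂O]) = 51.7.
(0.381)·(4.93) / (([CO])·(0.734)) = 51.7
[CO] = 0.0495 M

[CO] = 0.0495 M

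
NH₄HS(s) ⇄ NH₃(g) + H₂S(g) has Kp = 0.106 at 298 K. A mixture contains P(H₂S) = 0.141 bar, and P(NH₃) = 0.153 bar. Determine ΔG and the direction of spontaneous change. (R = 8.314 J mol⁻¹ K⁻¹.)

(NH₄HS is a pure solid — omitted from Qp.)
Qp = P(NH₃)·P(H₂S) = (0.153)·(0.141) = 0.0216
ΔG = RT ln(Qp/Kp) = (8.314 J mol⁻¹ K⁻¹)(298 K) × ln(0.0216/0.106)
   = (2.478 kJ/mol)(-1.591) = -3.94 kJ/mol
ΔG < 0, so the forward reaction is spontaneous (proceeds forward).

ΔG = -3.94 kJ/mol; the forward reaction is spontaneous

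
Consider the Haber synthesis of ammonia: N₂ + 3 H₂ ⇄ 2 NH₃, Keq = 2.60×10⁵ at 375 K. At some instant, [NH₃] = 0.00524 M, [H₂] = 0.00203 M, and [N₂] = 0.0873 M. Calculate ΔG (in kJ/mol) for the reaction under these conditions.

Q = [NH₃]² / ([N₂]·[H₂]³) = (0.00524)² / ((0.0873)·(0.00203)³) = 37600
ΔG = RT ln(Q/Keq) = (8.314 J mol⁻¹ K⁻¹)(375 K) × ln(37600/2.60×10⁵)
   = (3.118 kJ/mol)(-1.934) = -6.03 kJ/mol
ΔG < 0, so the forward reaction is spontaneous (proceeds forward).

ΔG = -6.03 kJ/mol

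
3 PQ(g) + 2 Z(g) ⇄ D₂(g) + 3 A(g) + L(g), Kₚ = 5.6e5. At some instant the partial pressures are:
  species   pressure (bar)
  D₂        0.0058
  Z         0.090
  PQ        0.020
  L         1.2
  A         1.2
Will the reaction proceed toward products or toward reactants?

forward (toward products)

Qₚ = P(D₂)·P(A)³·P(L) / (P(PQ)³·P(Z)²) = (0.0058)·(1.2)³·(1.2) / ((0.020)³·(0.090)²) = 1.9e5
Qₚ = 1.9e5 < Kₚ = 5.6e5, so the forward reaction proceeds.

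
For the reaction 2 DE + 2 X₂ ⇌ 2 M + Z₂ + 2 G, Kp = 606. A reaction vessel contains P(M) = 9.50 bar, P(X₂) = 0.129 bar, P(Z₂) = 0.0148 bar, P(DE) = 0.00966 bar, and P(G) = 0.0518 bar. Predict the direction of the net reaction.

Qp = P(M)²·P(Z₂)·P(G)² / (P(DE)²·P(X₂)²) = (9.50)²·(0.0148)·(0.0518)² / ((0.00966)²·(0.129)²) = 2310
Qp = 2310 > Kp = 606, so the reverse reaction proceeds.

toward reactants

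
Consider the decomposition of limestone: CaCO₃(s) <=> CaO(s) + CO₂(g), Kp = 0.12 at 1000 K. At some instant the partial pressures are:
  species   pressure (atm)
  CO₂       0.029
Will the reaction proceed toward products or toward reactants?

(CaCO₃, CaO are pure solids — omitted from Qp.)
Qp = P(CO₂) = 0.029
Qp = 0.029 < Kp = 0.12, so the forward reaction proceeds.

to the right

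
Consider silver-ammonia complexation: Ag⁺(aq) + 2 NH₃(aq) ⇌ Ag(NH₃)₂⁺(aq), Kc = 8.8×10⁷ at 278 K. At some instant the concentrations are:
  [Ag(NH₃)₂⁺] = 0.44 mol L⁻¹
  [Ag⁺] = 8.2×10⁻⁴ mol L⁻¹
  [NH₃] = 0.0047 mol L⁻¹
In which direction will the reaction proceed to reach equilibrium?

Qc = [Ag(NH₃)₂⁺] / ([Ag⁺]·[NH₃]²) = (0.44) / ((8.2×10⁻⁴)·(0.0047)²) = 2.4×10⁷
Qc = 2.4×10⁷ < Kc = 8.8×10⁷, so the forward reaction proceeds.

toward products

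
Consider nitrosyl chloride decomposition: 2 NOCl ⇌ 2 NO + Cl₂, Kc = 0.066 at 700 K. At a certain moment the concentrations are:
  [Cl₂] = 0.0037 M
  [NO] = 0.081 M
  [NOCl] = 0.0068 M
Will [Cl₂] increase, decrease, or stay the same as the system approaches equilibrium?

Qc = [NO]²·[Cl₂] / [NOCl]² = (0.081)²·(0.0037) / (0.0068)² = 0.52
Qc = 0.52 > Kc = 0.066: net reverse reaction.
Cl₂ is a product, so it decreases.

decrease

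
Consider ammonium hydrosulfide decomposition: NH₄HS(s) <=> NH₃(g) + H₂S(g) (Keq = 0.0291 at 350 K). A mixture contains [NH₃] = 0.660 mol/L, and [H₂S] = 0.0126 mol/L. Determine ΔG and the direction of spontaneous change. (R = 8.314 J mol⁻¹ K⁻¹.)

ΔG = -3.64 kJ/mol; the forward reaction is spontaneous

(NH₄HS is a pure solid — omitted from Q.)
Q = [NH₃]·[H₂S] = (0.660)·(0.0126) = 0.00832
ΔG = RT ln(Q/Keq) = (8.314 J mol⁻¹ K⁻¹)(350 K) × ln(0.00832/0.0291)
   = (2.910 kJ/mol)(-1.252) = -3.64 kJ/mol
ΔG < 0, so the forward reaction is spontaneous (proceeds forward).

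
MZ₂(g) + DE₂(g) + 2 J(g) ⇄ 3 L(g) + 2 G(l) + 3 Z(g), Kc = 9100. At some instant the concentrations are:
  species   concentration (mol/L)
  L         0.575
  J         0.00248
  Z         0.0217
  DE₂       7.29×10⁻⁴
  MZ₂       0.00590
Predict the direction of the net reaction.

reverse (toward reactants)

(G is a pure liquid — omitted from Qc.)
Qc = [L]³·[Z]³ / ([MZ₂]·[DE₂]·[J]²) = (0.575)³·(0.0217)³ / ((0.00590)·(7.29×10⁻⁴)·(0.00248)²) = 73400
Qc = 73400 > Kc = 9100, so the reverse reaction proceeds.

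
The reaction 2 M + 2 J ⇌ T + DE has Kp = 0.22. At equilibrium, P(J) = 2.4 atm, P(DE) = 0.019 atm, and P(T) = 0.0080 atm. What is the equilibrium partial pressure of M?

P(M) = 0.011 atm

At equilibrium, Kp = P(T)·P(DE) / (P(M)²·P(J)²) = 0.22.
(0.0080)·(0.019) / ((P(M))²·(2.4)²) = 0.22
P(M)² = 1.20e-4 ⇒ P(M) = 0.011 atm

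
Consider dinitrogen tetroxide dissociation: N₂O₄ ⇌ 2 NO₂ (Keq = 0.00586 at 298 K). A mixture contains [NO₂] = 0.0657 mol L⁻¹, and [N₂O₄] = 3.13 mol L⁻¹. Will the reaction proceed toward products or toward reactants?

Q = [NO₂]² / [N₂O₄] = (0.0657)² / (3.13) = 0.00138
Q = 0.00138 < Keq = 0.00586, so the forward reaction proceeds.

to the right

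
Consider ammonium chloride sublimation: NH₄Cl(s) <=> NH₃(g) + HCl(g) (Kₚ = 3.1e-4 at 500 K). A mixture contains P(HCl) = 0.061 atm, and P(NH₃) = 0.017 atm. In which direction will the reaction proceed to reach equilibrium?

toward reactants

(NH₄Cl is a pure solid — omitted from Qₚ.)
Qₚ = P(NH₃)·P(HCl) = (0.017)·(0.061) = 0.0010
Qₚ = 0.0010 > Kₚ = 3.1e-4, so the reverse reaction proceeds.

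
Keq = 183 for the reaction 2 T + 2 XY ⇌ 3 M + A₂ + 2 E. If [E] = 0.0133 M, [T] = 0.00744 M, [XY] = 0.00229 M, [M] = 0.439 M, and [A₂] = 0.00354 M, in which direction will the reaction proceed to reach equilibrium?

Q = [M]³·[A₂]·[E]² / ([T]²·[XY]²) = (0.439)³·(0.00354)·(0.0133)² / ((0.00744)²·(0.00229)²) = 183
Q = 183 = Keq, so the system is already at equilibrium.

at equilibrium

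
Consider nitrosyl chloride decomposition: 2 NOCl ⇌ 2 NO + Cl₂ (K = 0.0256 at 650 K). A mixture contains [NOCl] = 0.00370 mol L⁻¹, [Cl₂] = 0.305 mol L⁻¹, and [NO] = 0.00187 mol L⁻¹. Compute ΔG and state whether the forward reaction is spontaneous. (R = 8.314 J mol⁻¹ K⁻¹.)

Q = [NO]²·[Cl₂] / [NOCl]² = (0.00187)²·(0.305) / (0.00370)² = 0.0779
ΔG = RT ln(Q/K) = (8.314 J mol⁻¹ K⁻¹)(650 K) × ln(0.0779/0.0256)
   = (5.404 kJ/mol)(1.113) = 6.01 kJ/mol
ΔG > 0, so the forward reaction is non-spontaneous (proceeds in reverse).

ΔG = 6.01 kJ/mol; the forward reaction is non-spontaneous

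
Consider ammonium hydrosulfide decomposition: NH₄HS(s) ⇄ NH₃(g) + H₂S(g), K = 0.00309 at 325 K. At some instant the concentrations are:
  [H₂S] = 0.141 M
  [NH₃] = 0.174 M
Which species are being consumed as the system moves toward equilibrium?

NH₃, H₂S (products)

(NH₄HS is a pure solid — omitted from Q.)
Q = [NH₃]·[H₂S] = (0.174)·(0.141) = 0.0245
Q = 0.0245 > K = 0.00309: net reverse reaction.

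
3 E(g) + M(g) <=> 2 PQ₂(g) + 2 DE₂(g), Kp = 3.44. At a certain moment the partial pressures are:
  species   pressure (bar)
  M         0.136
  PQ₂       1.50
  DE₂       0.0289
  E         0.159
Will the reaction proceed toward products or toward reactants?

neither direction; the system is at equilibrium

Qp = P(PQ₂)²·P(DE₂)² / (P(E)³·P(M)) = (1.50)²·(0.0289)² / ((0.159)³·(0.136)) = 3.44
Qp = 3.44 = Kp, so the system is already at equilibrium.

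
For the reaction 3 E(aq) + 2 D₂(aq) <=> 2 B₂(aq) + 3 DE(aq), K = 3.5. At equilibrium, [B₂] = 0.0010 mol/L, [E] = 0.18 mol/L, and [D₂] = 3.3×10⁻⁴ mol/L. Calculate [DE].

At equilibrium, K = [B₂]²·[DE]³ / ([E]³·[D₂]²) = 3.5.
(0.0010)²·([DE])³ / ((0.18)³·(3.3×10⁻⁴)²) = 3.5
[DE]³ = 0.00222 ⇒ [DE] = 0.13 mol/L

[DE] = 0.13 mol/L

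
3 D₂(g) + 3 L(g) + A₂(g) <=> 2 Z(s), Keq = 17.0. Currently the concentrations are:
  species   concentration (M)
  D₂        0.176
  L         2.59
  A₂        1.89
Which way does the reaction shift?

(Z is a pure solid — omitted from Q.)
Q = 1 / ([D₂]³·[L]³·[A₂]) = 1 / ((0.176)³·(2.59)³·(1.89)) = 5.59
Q = 5.59 < Keq = 17.0, so the forward reaction proceeds.

forward (toward products)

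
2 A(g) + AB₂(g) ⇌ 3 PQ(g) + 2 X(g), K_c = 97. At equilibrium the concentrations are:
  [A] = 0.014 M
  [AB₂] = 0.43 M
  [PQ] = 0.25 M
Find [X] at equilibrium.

At equilibrium, K_c = [PQ]³·[X]² / ([A]²·[AB₂]) = 97.
(0.25)³·([X])² / ((0.014)²·(0.43)) = 97
[X]² = 0.523 ⇒ [X] = 0.72 M

[X] = 0.72 M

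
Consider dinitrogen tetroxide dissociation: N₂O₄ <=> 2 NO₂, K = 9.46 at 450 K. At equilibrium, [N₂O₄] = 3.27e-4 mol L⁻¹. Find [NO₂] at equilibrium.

At equilibrium, K = [NO₂]² / [N₂O₄] = 9.46.
([NO₂])² / (3.27e-4) = 9.46
[NO₂]² = 0.00309 ⇒ [NO₂] = 0.0556 mol L⁻¹

[NO₂] = 0.0556 mol L⁻¹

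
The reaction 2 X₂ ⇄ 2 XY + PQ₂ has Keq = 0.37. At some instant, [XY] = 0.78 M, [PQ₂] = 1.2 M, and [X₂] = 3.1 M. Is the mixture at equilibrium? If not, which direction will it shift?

Q = [XY]²·[PQ₂] / [X₂]² = (0.78)²·(1.2) / (3.1)² = 0.076
Q = 0.076 < Keq = 0.37: net forward reaction.

no; Q < K, reaction proceeds forward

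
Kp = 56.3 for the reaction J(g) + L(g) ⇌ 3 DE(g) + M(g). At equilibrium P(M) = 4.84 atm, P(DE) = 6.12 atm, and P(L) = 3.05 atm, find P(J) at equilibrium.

P(J) = 6.46 atm

At equilibrium, Kp = P(DE)³·P(M) / (P(J)·P(L)) = 56.3.
(6.12)³·(4.84) / ((P(J))·(3.05)) = 56.3
P(J) = 6.46 atm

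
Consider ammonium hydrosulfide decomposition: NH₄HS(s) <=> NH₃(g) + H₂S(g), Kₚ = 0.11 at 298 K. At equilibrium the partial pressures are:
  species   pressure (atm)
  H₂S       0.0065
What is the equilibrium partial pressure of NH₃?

(NH₄HS is a pure solid — omitted from Kₚ.)
At equilibrium, Kₚ = P(NH₃)·P(H₂S) = 0.11.
(P(NH₃))·(0.0065) = 0.11
P(NH₃) = 16.9 = 17 atm

P(NH₃) = 17 atm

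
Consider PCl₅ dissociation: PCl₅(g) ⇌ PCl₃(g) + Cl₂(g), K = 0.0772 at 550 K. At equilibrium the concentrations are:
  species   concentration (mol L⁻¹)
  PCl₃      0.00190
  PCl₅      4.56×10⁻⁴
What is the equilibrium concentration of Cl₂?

At equilibrium, K = [PCl₃]·[Cl₂] / [PCl₅] = 0.0772.
(0.00190)·([Cl₂]) / (4.56×10⁻⁴) = 0.0772
[Cl₂] = 0.0185 mol L⁻¹

[Cl₂] = 0.0185 mol L⁻¹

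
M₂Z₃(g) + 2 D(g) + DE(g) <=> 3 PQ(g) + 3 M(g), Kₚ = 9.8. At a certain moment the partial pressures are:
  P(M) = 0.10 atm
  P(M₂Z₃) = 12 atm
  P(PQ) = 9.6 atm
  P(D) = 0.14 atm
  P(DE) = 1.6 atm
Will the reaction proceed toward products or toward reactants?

in the forward direction

Qₚ = P(PQ)³·P(M)³ / (P(M₂Z₃)·P(D)²·P(DE)) = (9.6)³·(0.10)³ / ((12)·(0.14)²·(1.6)) = 2.4
Qₚ = 2.4 < Kₚ = 9.8, so the forward reaction proceeds.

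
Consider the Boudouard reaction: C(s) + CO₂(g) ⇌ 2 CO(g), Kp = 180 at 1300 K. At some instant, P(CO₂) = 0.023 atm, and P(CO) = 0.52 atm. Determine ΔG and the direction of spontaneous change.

(C is a pure solid — omitted from Qp.)
Qp = P(CO)² / P(CO₂) = (0.52)² / (0.023) = 11.8
ΔG = RT ln(Qp/Kp) = (8.314 J mol⁻¹ K⁻¹)(1300 K) × ln(11.8/180)
   = (10.81 kJ/mol)(-2.725) = -29.5 kJ/mol
ΔG < 0, so the forward reaction is spontaneous (proceeds forward).

ΔG = -29.5 kJ/mol; the forward reaction is spontaneous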